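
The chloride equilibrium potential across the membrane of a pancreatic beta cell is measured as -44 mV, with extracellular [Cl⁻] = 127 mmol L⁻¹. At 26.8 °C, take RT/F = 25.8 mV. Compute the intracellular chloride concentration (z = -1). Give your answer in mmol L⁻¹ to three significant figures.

Nernst: E = (25.8/-1) · ln([out]/[in]), so ln([out]/[in]) = -44.0 × -1 / 25.8 = 1.7054.
[out]/[in] = e^(1.7054) = 5.504.
[in] = 127 / 5.504 = 23.08 mmol L⁻¹.

23.1 mmol L⁻¹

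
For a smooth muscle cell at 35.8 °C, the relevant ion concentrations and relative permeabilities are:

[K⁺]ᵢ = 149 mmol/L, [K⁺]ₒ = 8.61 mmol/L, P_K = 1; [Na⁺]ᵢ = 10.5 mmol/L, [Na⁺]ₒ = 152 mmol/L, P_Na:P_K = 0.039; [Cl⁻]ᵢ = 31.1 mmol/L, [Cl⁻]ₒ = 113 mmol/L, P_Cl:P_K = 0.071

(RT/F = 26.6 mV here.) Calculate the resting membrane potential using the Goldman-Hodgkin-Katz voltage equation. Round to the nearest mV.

-60 mV

Vm = 26.6 · ln[(Σ P·[cation]ₒ + Σ P·[anion]ᵢ) / (Σ P·[cation]ᵢ + Σ P·[anion]ₒ)]
Numerator = 1×8.61 + 0.039×152 + 0.071×31.1 = 16.75
Denominator = 1×149 + 0.039×10.5 + 0.071×113 = 157.4
Vm = 26.6 · ln(0.10637) = 26.6 × (-2.2408) = -59.61 mV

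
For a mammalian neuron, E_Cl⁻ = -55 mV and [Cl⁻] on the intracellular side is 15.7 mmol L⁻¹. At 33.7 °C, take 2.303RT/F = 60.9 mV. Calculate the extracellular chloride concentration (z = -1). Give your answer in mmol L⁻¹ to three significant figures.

Nernst: E = (60.9/-1) · log₁₀([out]/[in]), so log₁₀([out]/[in]) = -55.0 × -1 / 60.9 = 0.9031.
[out]/[in] = 10^(0.9031) = 8.001.
[out] = 8.001 × 15.7 = 125.6 mmol L⁻¹.

126 mmol L⁻¹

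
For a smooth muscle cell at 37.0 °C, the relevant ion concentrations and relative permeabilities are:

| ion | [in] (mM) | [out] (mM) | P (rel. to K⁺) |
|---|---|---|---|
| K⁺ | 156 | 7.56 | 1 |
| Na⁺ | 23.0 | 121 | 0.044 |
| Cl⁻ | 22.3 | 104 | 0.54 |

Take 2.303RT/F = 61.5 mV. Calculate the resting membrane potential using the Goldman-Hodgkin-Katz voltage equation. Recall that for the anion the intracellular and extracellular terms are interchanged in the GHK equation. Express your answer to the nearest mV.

-57 mV

Vm = 61.5 · log₁₀[(Σ P·[cation]ₒ + Σ P·[anion]ᵢ) / (Σ P·[cation]ᵢ + Σ P·[anion]ₒ)]
Numerator = 1×7.56 + 0.044×121 + 0.54×22.3 = 24.93
Denominator = 1×156 + 0.044×23.0 + 0.54×104 = 213.2
Vm = 61.5 · log₁₀(0.11693) = 61.5 × (-0.9321) = -57.32 mV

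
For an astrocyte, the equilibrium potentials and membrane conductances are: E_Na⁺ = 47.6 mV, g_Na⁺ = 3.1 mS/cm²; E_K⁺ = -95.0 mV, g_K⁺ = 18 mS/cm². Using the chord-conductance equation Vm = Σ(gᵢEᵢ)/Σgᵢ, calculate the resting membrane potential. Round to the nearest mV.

-74 mV

Σ gᵢEᵢ = 3.1·(47.6) + 18·(-95.0) = -1562.44
Σ gᵢ = 3.1 + 18 = 21.1
Vm = -1562.44 / 21.1 = -74.05 mV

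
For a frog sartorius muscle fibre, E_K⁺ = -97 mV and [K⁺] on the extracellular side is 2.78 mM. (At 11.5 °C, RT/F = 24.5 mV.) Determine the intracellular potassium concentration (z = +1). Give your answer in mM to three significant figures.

146 mM

Nernst: E = (24.5/1) · ln([out]/[in]), so ln([out]/[in]) = -97.0 × 1 / 24.5 = -3.9592.
[out]/[in] = e^(-3.9592) = 0.01908.
[in] = 2.78 / 0.01908 = 145.7 mM.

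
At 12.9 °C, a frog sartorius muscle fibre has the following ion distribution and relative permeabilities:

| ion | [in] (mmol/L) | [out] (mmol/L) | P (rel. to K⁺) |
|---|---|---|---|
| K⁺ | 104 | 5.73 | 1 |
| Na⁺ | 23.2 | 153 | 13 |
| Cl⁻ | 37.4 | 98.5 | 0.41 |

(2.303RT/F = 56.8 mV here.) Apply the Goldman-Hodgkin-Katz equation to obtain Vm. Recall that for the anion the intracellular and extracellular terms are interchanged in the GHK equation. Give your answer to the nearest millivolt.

Vm = 56.8 · log₁₀[(Σ P·[cation]ₒ + Σ P·[anion]ᵢ) / (Σ P·[cation]ᵢ + Σ P·[anion]ₒ)]
Numerator = 1×5.73 + 13×153 + 0.41×37.4 = 2010
Denominator = 1×104 + 13×23.2 + 0.41×98.5 = 446
Vm = 56.8 · log₁₀(4.507) = 56.8 × (0.6539) = 37.14 mV

37 mV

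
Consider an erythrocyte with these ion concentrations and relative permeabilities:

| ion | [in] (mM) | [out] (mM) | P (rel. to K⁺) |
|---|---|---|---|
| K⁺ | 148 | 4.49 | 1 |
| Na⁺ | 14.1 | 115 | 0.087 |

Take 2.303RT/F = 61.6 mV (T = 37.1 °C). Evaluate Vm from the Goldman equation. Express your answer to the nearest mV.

-62 mV

Vm = 61.6 · log₁₀[(Σ P·[cation]ₒ + Σ P·[anion]ᵢ) / (Σ P·[cation]ᵢ + Σ P·[anion]ₒ)]
Numerator = 1×4.49 + 0.087×115 = 14.49
Denominator = 1×148 + 0.087×14.1 = 149.2
Vm = 61.6 · log₁₀(0.097134) = 61.6 × (-1.0126) = -62.38 mV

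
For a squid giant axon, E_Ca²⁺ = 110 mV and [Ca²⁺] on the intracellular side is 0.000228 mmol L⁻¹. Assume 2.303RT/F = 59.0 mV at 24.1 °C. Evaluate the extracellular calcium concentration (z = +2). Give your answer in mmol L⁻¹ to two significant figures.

Nernst: E = (59.0/2) · log₁₀([out]/[in]), so log₁₀([out]/[in]) = 110.0 × 2 / 59.0 = 3.7288.
[out]/[in] = 10^(3.7288) = 5356.
[out] = 5356 × 0.000228 = 1.221 mmol L⁻¹.

1.2 mmol L⁻¹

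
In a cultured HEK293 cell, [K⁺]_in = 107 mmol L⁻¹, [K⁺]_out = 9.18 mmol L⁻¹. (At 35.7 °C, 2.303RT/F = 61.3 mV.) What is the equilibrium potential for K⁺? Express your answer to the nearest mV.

E = (61.3/z) · log₁₀([K⁺]_out/[K⁺]_in) with z = +1.
= (61.3/1) · log₁₀(9.18/107) = 61.30 · log₁₀(0.08579)
= 61.30 · (-1.0665) = -65.38 mV

-65 mV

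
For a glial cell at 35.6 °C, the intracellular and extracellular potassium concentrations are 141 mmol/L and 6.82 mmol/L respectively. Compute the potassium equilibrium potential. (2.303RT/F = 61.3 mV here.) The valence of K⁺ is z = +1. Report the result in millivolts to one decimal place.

E = (61.3/z) · log₁₀([K⁺]_out/[K⁺]_in) with z = +1.
= (61.3/1) · log₁₀(6.82/141) = 61.30 · log₁₀(0.04837)
= 61.30 · (-1.3154) = -80.64 mV

-80.6 mV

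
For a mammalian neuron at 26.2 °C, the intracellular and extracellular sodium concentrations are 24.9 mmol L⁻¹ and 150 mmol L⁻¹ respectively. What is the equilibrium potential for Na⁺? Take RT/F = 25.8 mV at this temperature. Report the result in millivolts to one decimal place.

46.3 mV

E = (25.8/z) · ln([Na⁺]_out/[Na⁺]_in) with z = +1.
= (25.8/1) · ln(150/24.9) = 25.80 · ln(6.024)
= 25.80 · (1.7958) = 46.33 mV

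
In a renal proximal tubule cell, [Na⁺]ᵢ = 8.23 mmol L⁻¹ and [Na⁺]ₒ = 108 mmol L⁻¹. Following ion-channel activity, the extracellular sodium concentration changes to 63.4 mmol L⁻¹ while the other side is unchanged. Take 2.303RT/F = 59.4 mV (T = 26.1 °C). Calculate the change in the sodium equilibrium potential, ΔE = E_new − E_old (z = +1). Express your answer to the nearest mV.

-14 mV

E_old = (59.4/1)·log₁₀(108/8.23) = 66.41 mV
E_new = (59.4/1)·log₁₀(63.4/8.23) = 52.67 mV
ΔE = 52.67 − (66.41) = -13.74 mV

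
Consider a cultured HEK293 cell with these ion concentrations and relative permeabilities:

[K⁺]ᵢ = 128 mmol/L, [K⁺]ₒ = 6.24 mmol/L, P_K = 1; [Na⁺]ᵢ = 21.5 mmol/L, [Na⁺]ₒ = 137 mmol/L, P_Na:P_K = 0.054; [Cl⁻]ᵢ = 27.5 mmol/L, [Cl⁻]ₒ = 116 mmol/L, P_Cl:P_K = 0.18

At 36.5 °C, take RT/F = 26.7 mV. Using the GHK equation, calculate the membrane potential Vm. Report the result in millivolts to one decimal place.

-55.8 mV

Vm = 26.7 · ln[(Σ P·[cation]ₒ + Σ P·[anion]ᵢ) / (Σ P·[cation]ᵢ + Σ P·[anion]ₒ)]
Numerator = 1×6.24 + 0.054×137 + 0.18×27.5 = 18.59
Denominator = 1×128 + 0.054×21.5 + 0.18×116 = 150
Vm = 26.7 · ln(0.12389) = 26.7 × (-2.0884) = -55.76 mV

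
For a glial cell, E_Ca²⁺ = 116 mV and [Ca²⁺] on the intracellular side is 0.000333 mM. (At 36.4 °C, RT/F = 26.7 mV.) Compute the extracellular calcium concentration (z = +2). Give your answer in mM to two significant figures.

Nernst: E = (26.7/2) · ln([out]/[in]), so ln([out]/[in]) = 116.0 × 2 / 26.7 = 8.6891.
[out]/[in] = e^(8.6891) = 5938.
[out] = 5938 × 0.000333 = 1.977 mM.

2.0 mM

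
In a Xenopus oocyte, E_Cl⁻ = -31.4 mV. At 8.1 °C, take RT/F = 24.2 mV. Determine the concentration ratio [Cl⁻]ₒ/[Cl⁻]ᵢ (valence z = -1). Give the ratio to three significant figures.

3.66

ln([out]/[in]) = E·z/(24.2) = -31.4 × -1 / 24.2 = 1.2975
[out]/[in] = e^(1.2975) = 3.66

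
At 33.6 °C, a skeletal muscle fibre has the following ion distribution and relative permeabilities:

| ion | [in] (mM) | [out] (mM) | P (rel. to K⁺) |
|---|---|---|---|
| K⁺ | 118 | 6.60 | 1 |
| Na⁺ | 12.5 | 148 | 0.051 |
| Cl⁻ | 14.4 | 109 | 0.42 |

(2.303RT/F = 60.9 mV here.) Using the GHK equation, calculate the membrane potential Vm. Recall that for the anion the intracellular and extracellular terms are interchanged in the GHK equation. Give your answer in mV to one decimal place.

-55.5 mV

Vm = 60.9 · log₁₀[(Σ P·[cation]ₒ + Σ P·[anion]ᵢ) / (Σ P·[cation]ᵢ + Σ P·[anion]ₒ)]
Numerator = 1×6.60 + 0.051×148 + 0.42×14.4 = 20.2
Denominator = 1×118 + 0.051×12.5 + 0.42×109 = 164.4
Vm = 60.9 · log₁₀(0.12283) = 60.9 × (-0.9107) = -55.46 mV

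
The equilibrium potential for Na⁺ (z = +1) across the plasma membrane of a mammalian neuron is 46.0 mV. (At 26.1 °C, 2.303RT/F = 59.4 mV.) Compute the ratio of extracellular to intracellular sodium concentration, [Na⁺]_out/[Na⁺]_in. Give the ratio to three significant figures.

log₁₀([out]/[in]) = E·z/(59.4) = 46.0 × 1 / 59.4 = 0.7744
[out]/[in] = 10^(0.7744) = 5.949

5.95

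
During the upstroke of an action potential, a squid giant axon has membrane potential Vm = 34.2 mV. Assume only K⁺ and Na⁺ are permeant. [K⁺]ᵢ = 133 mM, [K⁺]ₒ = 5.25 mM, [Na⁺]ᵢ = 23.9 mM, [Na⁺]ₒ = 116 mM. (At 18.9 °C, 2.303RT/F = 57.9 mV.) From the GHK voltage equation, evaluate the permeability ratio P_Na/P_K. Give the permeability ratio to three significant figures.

22.4

Let α = P_Na/P_K. GHK: Vm = 57.9·log₁₀[(Kₒ + α·Naₒ)/(Kᵢ + α·Naᵢ)].
10^(Vm/57.9) = 10^(34.2/57.9) = 3.8965
So 3.8965·(Kᵢ + α·Naᵢ) = Kₒ + α·Naₒ → α = (3.8965·133.0 − 5.25) / (116.0 − 3.8965·23.9)
α = (518.2 − 5.25) / (116.0 − 93.13) = 513/22.87 = 22.43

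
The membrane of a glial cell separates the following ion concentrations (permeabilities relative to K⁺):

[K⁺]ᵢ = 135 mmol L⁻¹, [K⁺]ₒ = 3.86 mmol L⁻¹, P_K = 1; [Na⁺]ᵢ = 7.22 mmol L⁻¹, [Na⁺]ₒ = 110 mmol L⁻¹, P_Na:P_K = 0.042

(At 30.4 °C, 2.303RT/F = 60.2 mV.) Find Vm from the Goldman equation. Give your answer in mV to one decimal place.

Vm = 60.2 · log₁₀[(Σ P·[cation]ₒ + Σ P·[anion]ᵢ) / (Σ P·[cation]ᵢ + Σ P·[anion]ₒ)]
Numerator = 1×3.86 + 0.042×110 = 8.48
Denominator = 1×135 + 0.042×7.22 = 135.3
Vm = 60.2 · log₁₀(0.062674) = 60.2 × (-1.2029) = -72.42 mV

-72.4 mV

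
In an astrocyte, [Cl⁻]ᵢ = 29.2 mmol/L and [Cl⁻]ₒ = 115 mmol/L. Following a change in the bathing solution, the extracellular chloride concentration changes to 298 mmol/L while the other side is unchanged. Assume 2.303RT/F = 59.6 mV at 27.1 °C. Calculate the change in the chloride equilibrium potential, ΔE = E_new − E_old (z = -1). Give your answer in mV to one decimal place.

-24.6 mV

E_old = (59.6/-1)·log₁₀(115/29.2) = -35.48 mV
E_new = (59.6/-1)·log₁₀(298/29.2) = -60.13 mV
ΔE = -60.13 − (-35.48) = -24.65 mV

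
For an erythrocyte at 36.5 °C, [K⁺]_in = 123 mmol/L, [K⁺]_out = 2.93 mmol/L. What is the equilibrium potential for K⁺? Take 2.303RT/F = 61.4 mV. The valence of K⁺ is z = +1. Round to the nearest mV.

-100 mV

E = (61.4/z) · log₁₀([K⁺]_out/[K⁺]_in) with z = +1.
= (61.4/1) · log₁₀(2.93/123) = 61.40 · log₁₀(0.02382)
= 61.40 · (-1.6230) = -99.65 mV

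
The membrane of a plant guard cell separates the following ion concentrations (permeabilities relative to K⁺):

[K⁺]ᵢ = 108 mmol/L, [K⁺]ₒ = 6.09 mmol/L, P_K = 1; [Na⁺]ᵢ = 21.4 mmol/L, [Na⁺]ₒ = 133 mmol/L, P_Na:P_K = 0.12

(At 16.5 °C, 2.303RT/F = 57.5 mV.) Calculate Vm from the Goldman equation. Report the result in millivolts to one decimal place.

Vm = 57.5 · log₁₀[(Σ P·[cation]ₒ + Σ P·[anion]ᵢ) / (Σ P·[cation]ᵢ + Σ P·[anion]ₒ)]
Numerator = 1×6.09 + 0.12×133 = 22.05
Denominator = 1×108 + 0.12×21.4 = 110.6
Vm = 57.5 · log₁₀(0.19942) = 57.5 × (-0.7002) = -40.26 mV

-40.3 mV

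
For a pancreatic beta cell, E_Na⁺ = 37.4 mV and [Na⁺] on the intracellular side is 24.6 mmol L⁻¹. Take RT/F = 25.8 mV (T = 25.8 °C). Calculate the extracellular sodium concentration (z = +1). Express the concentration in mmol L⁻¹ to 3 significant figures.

105 mmol L⁻¹

Nernst: E = (25.8/1) · ln([out]/[in]), so ln([out]/[in]) = 37.4 × 1 / 25.8 = 1.4496.
[out]/[in] = e^(1.4496) = 4.261.
[out] = 4.261 × 24.6 = 104.8 mmol L⁻¹.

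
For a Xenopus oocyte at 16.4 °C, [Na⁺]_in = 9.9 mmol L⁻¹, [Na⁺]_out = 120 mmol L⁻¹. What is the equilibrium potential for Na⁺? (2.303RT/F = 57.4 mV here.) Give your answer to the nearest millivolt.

E = (57.4/z) · log₁₀([Na⁺]_out/[Na⁺]_in) with z = +1.
= (57.4/1) · log₁₀(120/9.9) = 57.40 · log₁₀(12.12)
= 57.40 · (1.0835) = 62.20 mV

62 mV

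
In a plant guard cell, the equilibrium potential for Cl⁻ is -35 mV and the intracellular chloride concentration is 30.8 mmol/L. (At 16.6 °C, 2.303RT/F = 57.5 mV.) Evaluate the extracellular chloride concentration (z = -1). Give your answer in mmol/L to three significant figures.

Nernst: E = (57.5/-1) · log₁₀([out]/[in]), so log₁₀([out]/[in]) = -35.0 × -1 / 57.5 = 0.6087.
[out]/[in] = 10^(0.6087) = 4.062.
[out] = 4.062 × 30.8 = 125.1 mmol/L.

125 mmol/L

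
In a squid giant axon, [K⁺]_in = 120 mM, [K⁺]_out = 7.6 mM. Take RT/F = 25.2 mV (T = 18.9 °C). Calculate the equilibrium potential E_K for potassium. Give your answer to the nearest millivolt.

E = (25.2/z) · ln([K⁺]_out/[K⁺]_in) with z = +1.
= (25.2/1) · ln(7.6/120) = 25.20 · ln(0.06333)
= 25.20 · (-2.7593) = -69.54 mV

-70 mV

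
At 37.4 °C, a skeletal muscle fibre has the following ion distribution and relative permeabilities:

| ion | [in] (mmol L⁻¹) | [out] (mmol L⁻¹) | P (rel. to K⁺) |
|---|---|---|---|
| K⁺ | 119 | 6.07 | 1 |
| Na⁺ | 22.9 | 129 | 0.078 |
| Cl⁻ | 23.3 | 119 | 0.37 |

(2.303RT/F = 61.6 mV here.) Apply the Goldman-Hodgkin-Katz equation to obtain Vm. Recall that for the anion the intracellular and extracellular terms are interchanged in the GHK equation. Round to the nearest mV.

-51 mV

Vm = 61.6 · log₁₀[(Σ P·[cation]ₒ + Σ P·[anion]ᵢ) / (Σ P·[cation]ᵢ + Σ P·[anion]ₒ)]
Numerator = 1×6.07 + 0.078×129 + 0.37×23.3 = 24.75
Denominator = 1×119 + 0.078×22.9 + 0.37×119 = 164.8
Vm = 61.6 · log₁₀(0.15019) = 61.6 × (-0.8234) = -50.72 mV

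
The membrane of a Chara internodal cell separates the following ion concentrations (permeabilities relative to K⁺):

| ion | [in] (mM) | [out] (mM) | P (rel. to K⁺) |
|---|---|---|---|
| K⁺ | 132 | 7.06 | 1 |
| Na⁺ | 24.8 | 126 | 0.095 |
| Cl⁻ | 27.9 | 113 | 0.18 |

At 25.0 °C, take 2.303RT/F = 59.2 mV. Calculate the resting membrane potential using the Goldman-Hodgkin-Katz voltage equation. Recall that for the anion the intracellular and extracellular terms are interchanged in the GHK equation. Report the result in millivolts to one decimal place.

Vm = 59.2 · log₁₀[(Σ P·[cation]ₒ + Σ P·[anion]ᵢ) / (Σ P·[cation]ᵢ + Σ P·[anion]ₒ)]
Numerator = 1×7.06 + 0.095×126 + 0.18×27.9 = 24.05
Denominator = 1×132 + 0.095×24.8 + 0.18×113 = 154.7
Vm = 59.2 · log₁₀(0.15548) = 59.2 × (-0.8083) = -47.85 mV

-47.9 mV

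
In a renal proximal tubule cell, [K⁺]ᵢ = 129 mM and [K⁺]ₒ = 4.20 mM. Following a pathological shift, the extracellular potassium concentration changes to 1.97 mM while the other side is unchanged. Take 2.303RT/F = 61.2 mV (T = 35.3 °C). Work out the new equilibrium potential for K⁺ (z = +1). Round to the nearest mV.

After the shift: [K⁺]_out = 1.97, [K⁺]_in = 129 mM.
E_new = (61.2/1)·log₁₀(1.97/129) = 61.20 · (-1.8161) = -111.15 mV

-111 mV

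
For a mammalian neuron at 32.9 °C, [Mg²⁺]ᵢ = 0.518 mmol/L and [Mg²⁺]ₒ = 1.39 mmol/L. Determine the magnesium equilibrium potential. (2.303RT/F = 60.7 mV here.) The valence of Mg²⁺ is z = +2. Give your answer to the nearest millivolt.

13 mV

E = (60.7/z) · log₁₀([Mg²⁺]_out/[Mg²⁺]_in) with z = +2.
= (60.7/2) · log₁₀(1.39/0.518) = 30.35 · log₁₀(2.683)
= 30.35 · (0.4287) = 13.01 mV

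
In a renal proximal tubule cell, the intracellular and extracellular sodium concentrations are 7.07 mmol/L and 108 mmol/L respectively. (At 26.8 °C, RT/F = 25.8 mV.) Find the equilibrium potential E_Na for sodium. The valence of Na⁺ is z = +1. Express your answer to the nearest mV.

E = (25.8/z) · ln([Na⁺]_out/[Na⁺]_in) with z = +1.
= (25.8/1) · ln(108/7.07) = 25.80 · ln(15.28)
= 25.80 · (2.7263) = 70.34 mV

70 mV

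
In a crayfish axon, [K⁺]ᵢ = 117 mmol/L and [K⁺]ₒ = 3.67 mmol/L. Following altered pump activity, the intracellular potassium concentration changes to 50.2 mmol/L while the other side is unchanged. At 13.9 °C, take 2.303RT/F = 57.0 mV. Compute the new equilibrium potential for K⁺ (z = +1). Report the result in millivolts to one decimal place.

-64.8 mV

After the shift: [K⁺]_out = 3.67, [K⁺]_in = 50.2 mmol/L.
E_new = (57.0/1)·log₁₀(3.67/50.2) = 57.00 · (-1.1360) = -64.75 mV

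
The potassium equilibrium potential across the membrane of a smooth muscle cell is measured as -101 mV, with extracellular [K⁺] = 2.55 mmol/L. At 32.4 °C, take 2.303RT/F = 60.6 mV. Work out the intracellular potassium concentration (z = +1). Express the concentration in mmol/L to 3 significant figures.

Nernst: E = (60.6/1) · log₁₀([out]/[in]), so log₁₀([out]/[in]) = -101.0 × 1 / 60.6 = -1.6667.
[out]/[in] = 10^(-1.6667) = 0.02154.
[in] = 2.55 / 0.02154 = 118.4 mmol/L.

118 mmol/L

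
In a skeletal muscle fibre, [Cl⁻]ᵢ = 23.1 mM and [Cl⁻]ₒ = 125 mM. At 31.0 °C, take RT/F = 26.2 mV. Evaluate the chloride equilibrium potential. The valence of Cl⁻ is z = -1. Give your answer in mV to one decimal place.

E = (26.2/z) · ln([Cl⁻]_out/[Cl⁻]_in) with z = -1.
For an anion, dividing by z = -1 reverses the sign.
= (26.2/-1) · ln(125/23.1) = -26.20 · ln(5.411)
= -26.20 · (1.6885) = -44.24 mV

-44.2 mV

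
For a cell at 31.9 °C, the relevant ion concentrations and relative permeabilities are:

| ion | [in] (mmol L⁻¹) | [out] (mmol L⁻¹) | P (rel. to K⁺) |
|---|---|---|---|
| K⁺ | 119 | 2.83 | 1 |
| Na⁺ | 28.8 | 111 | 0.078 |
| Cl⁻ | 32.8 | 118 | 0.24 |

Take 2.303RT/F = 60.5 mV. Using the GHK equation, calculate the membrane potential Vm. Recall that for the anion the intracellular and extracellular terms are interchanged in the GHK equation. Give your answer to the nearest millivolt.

Vm = 60.5 · log₁₀[(Σ P·[cation]ₒ + Σ P·[anion]ᵢ) / (Σ P·[cation]ᵢ + Σ P·[anion]ₒ)]
Numerator = 1×2.83 + 0.078×111 + 0.24×32.8 = 19.36
Denominator = 1×119 + 0.078×28.8 + 0.24×118 = 149.6
Vm = 60.5 · log₁₀(0.12944) = 60.5 × (-0.8879) = -53.72 mV

-54 mV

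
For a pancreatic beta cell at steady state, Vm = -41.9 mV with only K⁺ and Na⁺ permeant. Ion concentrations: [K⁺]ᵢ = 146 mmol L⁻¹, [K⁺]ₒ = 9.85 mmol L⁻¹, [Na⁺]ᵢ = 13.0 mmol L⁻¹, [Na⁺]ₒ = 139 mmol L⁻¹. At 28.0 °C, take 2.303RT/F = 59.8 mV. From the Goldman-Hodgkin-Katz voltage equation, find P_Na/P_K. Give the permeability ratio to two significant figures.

0.14

Let α = P_Na/P_K. GHK: Vm = 59.8·log₁₀[(Kₒ + α·Naₒ)/(Kᵢ + α·Naᵢ)].
10^(Vm/59.8) = 10^(-41.9/59.8) = 0.19922
So 0.19922·(Kᵢ + α·Naᵢ) = Kₒ + α·Naₒ → α = (0.19922·146.0 − 9.85) / (139.0 − 0.19922·13.0)
α = (29.09 − 9.85) / (139.0 − 2.59) = 19.24/136.4 = 0.141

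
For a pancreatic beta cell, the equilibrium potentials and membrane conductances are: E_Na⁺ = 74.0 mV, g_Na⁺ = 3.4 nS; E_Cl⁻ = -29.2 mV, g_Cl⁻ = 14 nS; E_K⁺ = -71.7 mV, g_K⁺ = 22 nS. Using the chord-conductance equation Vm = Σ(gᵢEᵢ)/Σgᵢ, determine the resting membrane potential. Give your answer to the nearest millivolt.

-44 mV

Σ gᵢEᵢ = 3.4·(74.0) + 14·(-29.2) + 22·(-71.7) = -1734.60
Σ gᵢ = 3.4 + 14 + 22 = 39.4
Vm = -1734.60 / 39.4 = -44.03 mV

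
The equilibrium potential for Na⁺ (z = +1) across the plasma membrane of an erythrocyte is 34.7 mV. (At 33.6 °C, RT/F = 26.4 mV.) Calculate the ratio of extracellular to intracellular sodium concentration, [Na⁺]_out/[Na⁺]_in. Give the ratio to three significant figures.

3.72

ln([out]/[in]) = E·z/(26.4) = 34.7 × 1 / 26.4 = 1.3144
[out]/[in] = e^(1.3144) = 3.722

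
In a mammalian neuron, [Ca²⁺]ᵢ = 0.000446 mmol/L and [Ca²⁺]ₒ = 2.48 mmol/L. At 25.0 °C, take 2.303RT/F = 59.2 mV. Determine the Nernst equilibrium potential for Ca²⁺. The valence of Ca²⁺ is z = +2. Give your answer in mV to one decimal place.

E = (59.2/z) · log₁₀([Ca²⁺]_out/[Ca²⁺]_in) with z = +2.
= (59.2/2) · log₁₀(2.48/0.000446) = 29.60 · log₁₀(5561)
= 29.60 · (3.7451) = 110.86 mV

110.9 mV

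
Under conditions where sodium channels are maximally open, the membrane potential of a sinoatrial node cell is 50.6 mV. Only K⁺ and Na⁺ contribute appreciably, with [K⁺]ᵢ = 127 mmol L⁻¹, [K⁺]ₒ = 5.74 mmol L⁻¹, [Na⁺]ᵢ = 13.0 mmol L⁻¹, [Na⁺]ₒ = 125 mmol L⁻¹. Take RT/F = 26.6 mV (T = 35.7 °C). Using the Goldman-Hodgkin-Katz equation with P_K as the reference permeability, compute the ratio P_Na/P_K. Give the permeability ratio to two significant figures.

Let α = P_Na/P_K. GHK: Vm = 26.6·ln[(Kₒ + α·Naₒ)/(Kᵢ + α·Naᵢ)].
e^(Vm/26.6) = e^(50.6/26.6) = 6.701
So 6.701·(Kᵢ + α·Naᵢ) = Kₒ + α·Naₒ → α = (6.701·127.0 − 5.74) / (125.0 − 6.701·13.0)
α = (851 − 5.74) / (125.0 − 87.11) = 845.3/37.89 = 22.31

22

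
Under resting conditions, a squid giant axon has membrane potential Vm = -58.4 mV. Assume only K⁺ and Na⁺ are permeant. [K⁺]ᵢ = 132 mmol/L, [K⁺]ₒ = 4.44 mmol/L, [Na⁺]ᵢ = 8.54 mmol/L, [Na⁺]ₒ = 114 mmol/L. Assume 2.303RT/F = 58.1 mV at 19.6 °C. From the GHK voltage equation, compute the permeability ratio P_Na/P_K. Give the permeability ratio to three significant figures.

Let α = P_Na/P_K. GHK: Vm = 58.1·log₁₀[(Kₒ + α·Naₒ)/(Kᵢ + α·Naᵢ)].
10^(Vm/58.1) = 10^(-58.4/58.1) = 0.098818
So 0.098818·(Kᵢ + α·Naᵢ) = Kₒ + α·Naₒ → α = (0.098818·132.0 − 4.44) / (114.0 − 0.098818·8.54)
α = (13.04 − 4.44) / (114.0 − 0.8439) = 8.604/113.2 = 0.07604

0.0760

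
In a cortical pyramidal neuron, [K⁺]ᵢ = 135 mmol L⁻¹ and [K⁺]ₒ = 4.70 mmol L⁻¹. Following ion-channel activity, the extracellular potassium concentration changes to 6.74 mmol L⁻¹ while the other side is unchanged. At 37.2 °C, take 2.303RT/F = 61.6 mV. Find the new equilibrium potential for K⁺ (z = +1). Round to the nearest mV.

-80 mV

After the shift: [K⁺]_out = 6.74, [K⁺]_in = 135 mmol L⁻¹.
E_new = (61.6/1)·log₁₀(6.74/135) = 61.60 · (-1.3017) = -80.18 mV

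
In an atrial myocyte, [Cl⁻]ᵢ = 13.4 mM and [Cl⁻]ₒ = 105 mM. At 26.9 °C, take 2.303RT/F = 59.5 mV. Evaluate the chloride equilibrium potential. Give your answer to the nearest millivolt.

-53 mV

E = (59.5/z) · log₁₀([Cl⁻]_out/[Cl⁻]_in) with z = -1.
For an anion, dividing by z = -1 reverses the sign.
= (59.5/-1) · log₁₀(105/13.4) = -59.50 · log₁₀(7.836)
= -59.50 · (0.8941) = -53.20 mV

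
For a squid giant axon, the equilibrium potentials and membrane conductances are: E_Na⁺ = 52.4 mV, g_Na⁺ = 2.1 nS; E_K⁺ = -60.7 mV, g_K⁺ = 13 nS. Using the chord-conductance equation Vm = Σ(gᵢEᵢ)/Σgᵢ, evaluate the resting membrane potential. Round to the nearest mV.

-45 mV

Σ gᵢEᵢ = 2.1·(52.4) + 13·(-60.7) = -679.06
Σ gᵢ = 2.1 + 13 = 15.1
Vm = -679.06 / 15.1 = -44.97 mV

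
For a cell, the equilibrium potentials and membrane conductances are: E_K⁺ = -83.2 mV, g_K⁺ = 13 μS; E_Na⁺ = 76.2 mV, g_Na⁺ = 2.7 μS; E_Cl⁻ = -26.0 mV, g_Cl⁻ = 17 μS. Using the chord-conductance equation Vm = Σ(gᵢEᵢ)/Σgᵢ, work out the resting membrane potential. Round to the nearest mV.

-40 mV

Σ gᵢEᵢ = 13·(-83.2) + 2.7·(76.2) + 17·(-26.0) = -1317.86
Σ gᵢ = 13 + 2.7 + 17 = 32.7
Vm = -1317.86 / 32.7 = -40.30 mV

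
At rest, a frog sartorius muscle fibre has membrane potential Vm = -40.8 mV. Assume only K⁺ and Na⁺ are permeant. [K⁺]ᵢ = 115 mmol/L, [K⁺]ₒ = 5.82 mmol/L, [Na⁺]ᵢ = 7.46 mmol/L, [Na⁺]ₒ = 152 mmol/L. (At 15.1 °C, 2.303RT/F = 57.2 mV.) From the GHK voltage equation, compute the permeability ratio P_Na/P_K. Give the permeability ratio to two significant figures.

0.11

Let α = P_Na/P_K. GHK: Vm = 57.2·log₁₀[(Kₒ + α·Naₒ)/(Kᵢ + α·Naᵢ)].
10^(Vm/57.2) = 10^(-40.8/57.2) = 0.19351
So 0.19351·(Kᵢ + α·Naᵢ) = Kₒ + α·Naₒ → α = (0.19351·115.0 − 5.82) / (152.0 − 0.19351·7.46)
α = (22.25 − 5.82) / (152.0 − 1.444) = 16.43/150.6 = 0.1092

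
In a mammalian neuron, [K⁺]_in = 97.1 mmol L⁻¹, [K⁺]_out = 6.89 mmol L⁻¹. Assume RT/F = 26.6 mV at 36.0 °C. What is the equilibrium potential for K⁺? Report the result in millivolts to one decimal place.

E = (26.6/z) · ln([K⁺]_out/[K⁺]_in) with z = +1.
= (26.6/1) · ln(6.89/97.1) = 26.60 · ln(0.07096)
= 26.60 · (-2.6457) = -70.37 mV

-70.4 mV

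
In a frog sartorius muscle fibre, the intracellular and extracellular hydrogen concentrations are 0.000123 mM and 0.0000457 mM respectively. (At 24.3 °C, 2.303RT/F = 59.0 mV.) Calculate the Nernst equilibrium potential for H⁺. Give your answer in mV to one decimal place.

E = (59.0/z) · log₁₀([H⁺]_out/[H⁺]_in) with z = +1.
= (59.0/1) · log₁₀(0.0000457/0.000123) = 59.00 · log₁₀(0.3715)
= 59.00 · (-0.4300) = -25.37 mV

-25.4 mV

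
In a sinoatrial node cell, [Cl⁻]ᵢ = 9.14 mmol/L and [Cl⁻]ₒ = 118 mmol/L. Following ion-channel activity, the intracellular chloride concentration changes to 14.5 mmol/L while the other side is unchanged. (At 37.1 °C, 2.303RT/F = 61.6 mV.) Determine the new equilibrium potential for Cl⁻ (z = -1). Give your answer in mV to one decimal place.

-56.1 mV

After the shift: [Cl⁻]_out = 118, [Cl⁻]_in = 14.5 mmol/L.
E_new = (61.6/-1)·log₁₀(118/14.5) = -61.60 · (0.9105) = -56.09 mV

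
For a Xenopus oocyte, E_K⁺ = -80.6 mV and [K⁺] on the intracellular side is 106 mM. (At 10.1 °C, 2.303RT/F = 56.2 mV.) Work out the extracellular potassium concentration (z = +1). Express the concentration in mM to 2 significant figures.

Nernst: E = (56.2/1) · log₁₀([out]/[in]), so log₁₀([out]/[in]) = -80.6 × 1 / 56.2 = -1.4342.
[out]/[in] = 10^(-1.4342) = 0.0368.
[out] = 0.0368 × 106 = 3.901 mM.

3.9 mM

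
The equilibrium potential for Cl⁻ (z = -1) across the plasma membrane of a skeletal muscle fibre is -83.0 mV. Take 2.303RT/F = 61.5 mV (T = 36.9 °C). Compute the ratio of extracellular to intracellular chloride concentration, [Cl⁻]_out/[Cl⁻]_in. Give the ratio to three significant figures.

22.4

log₁₀([out]/[in]) = E·z/(61.5) = -83.0 × -1 / 61.5 = 1.3496
[out]/[in] = 10^(1.3496) = 22.37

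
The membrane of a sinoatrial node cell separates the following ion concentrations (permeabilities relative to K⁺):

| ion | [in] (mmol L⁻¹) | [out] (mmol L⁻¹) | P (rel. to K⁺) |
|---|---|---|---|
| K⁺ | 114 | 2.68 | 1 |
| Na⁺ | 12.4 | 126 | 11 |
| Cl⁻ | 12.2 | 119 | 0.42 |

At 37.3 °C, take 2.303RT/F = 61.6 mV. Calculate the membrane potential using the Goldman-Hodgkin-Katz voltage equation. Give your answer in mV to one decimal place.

41.1 mV

Vm = 61.6 · log₁₀[(Σ P·[cation]ₒ + Σ P·[anion]ᵢ) / (Σ P·[cation]ᵢ + Σ P·[anion]ₒ)]
Numerator = 1×2.68 + 11×126 + 0.42×12.2 = 1394
Denominator = 1×114 + 11×12.4 + 0.42×119 = 300.4
Vm = 61.6 · log₁₀(4.6401) = 61.6 × (0.6665) = 41.06 mV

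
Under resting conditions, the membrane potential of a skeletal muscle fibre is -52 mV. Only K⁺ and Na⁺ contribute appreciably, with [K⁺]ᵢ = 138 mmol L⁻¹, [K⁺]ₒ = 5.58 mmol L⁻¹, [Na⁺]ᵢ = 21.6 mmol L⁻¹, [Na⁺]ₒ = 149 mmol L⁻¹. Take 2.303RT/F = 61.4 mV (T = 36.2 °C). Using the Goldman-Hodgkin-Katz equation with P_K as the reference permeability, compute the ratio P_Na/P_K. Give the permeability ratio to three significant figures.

0.0963

Let α = P_Na/P_K. GHK: Vm = 61.4·log₁₀[(Kₒ + α·Naₒ)/(Kᵢ + α·Naᵢ)].
10^(Vm/61.4) = 10^(-52.0/61.4) = 0.14226
So 0.14226·(Kᵢ + α·Naᵢ) = Kₒ + α·Naₒ → α = (0.14226·138.0 − 5.58) / (149.0 − 0.14226·21.6)
α = (19.63 − 5.58) / (149.0 − 3.073) = 14.05/145.9 = 0.0963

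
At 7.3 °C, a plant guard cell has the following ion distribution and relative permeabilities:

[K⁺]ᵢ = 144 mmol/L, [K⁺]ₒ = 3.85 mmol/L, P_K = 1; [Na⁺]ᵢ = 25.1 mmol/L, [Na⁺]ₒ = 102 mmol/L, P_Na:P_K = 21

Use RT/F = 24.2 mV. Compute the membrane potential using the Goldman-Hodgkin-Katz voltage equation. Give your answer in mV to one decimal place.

28.1 mV

Vm = 24.2 · ln[(Σ P·[cation]ₒ + Σ P·[anion]ᵢ) / (Σ P·[cation]ᵢ + Σ P·[anion]ₒ)]
Numerator = 1×3.85 + 21×102 = 2146
Denominator = 1×144 + 21×25.1 = 671.1
Vm = 24.2 · ln(3.1975) = 24.2 × (1.1624) = 28.13 mV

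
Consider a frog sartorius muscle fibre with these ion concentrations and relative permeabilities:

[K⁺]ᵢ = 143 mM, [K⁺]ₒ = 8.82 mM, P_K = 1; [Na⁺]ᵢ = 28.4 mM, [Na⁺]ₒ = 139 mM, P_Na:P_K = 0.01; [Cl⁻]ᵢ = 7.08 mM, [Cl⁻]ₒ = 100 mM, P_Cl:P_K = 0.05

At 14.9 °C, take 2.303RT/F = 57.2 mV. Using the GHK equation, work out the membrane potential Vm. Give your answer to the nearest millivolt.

Vm = 57.2 · log₁₀[(Σ P·[cation]ₒ + Σ P·[anion]ᵢ) / (Σ P·[cation]ᵢ + Σ P·[anion]ₒ)]
Numerator = 1×8.82 + 0.01×139 + 0.05×7.08 = 10.56
Denominator = 1×143 + 0.01×28.4 + 0.05×100 = 148.3
Vm = 57.2 · log₁₀(0.071242) = 57.2 × (-1.1473) = -65.62 mV

-66 mV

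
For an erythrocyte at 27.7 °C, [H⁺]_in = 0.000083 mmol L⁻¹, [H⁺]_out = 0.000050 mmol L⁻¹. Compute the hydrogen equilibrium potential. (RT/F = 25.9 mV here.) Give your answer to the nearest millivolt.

-13 mV

E = (25.9/z) · ln([H⁺]_out/[H⁺]_in) with z = +1.
= (25.9/1) · ln(0.000050/0.000083) = 25.90 · ln(0.6024)
= 25.90 · (-0.5068) = -13.13 mV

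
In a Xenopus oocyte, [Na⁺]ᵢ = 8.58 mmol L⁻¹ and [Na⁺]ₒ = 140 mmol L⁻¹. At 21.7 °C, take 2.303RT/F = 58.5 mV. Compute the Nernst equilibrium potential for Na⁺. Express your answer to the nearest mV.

71 mV

E = (58.5/z) · log₁₀([Na⁺]_out/[Na⁺]_in) with z = +1.
= (58.5/1) · log₁₀(140/8.58) = 58.50 · log₁₀(16.32)
= 58.50 · (1.2126) = 70.94 mV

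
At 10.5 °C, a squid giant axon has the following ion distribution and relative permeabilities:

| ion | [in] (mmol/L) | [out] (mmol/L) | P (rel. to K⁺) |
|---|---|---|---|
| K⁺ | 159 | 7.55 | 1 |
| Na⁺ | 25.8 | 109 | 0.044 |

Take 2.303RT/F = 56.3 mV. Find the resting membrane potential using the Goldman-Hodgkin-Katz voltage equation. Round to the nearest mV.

Vm = 56.3 · log₁₀[(Σ P·[cation]ₒ + Σ P·[anion]ᵢ) / (Σ P·[cation]ᵢ + Σ P·[anion]ₒ)]
Numerator = 1×7.55 + 0.044×109 = 12.35
Denominator = 1×159 + 0.044×25.8 = 160.1
Vm = 56.3 · log₁₀(0.077097) = 56.3 × (-1.1130) = -62.66 mV

-63 mV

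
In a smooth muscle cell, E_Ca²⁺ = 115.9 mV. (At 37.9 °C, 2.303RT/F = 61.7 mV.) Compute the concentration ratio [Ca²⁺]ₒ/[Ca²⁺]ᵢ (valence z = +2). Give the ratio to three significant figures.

5710

log₁₀([out]/[in]) = E·z/(61.7) = 115.9 × 2 / 61.7 = 3.7569
[out]/[in] = 10^(3.7569) = 5713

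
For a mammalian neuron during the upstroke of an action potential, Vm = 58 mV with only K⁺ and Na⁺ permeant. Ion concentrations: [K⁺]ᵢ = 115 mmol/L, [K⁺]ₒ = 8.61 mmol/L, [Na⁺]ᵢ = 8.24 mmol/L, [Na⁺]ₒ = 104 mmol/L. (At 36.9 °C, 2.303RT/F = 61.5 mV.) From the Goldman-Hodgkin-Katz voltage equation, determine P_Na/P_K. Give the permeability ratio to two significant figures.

Let α = P_Na/P_K. GHK: Vm = 61.5·log₁₀[(Kₒ + α·Naₒ)/(Kᵢ + α·Naᵢ)].
10^(Vm/61.5) = 10^(58.0/61.5) = 8.7718
So 8.7718·(Kᵢ + α·Naᵢ) = Kₒ + α·Naₒ → α = (8.7718·115.0 − 8.61) / (104.0 − 8.7718·8.24)
α = (1009 − 8.61) / (104.0 − 72.28) = 1000/31.72 = 31.53

32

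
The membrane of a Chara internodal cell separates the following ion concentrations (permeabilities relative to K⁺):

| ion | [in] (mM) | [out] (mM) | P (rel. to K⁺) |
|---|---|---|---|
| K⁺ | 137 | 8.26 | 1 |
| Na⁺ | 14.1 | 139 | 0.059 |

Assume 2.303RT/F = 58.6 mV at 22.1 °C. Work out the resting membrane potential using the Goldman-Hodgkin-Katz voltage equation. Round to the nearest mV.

Vm = 58.6 · log₁₀[(Σ P·[cation]ₒ + Σ P·[anion]ᵢ) / (Σ P·[cation]ᵢ + Σ P·[anion]ₒ)]
Numerator = 1×8.26 + 0.059×139 = 16.46
Denominator = 1×137 + 0.059×14.1 = 137.8
Vm = 58.6 · log₁₀(0.11943) = 58.6 × (-0.9229) = -54.08 mV

-54 mV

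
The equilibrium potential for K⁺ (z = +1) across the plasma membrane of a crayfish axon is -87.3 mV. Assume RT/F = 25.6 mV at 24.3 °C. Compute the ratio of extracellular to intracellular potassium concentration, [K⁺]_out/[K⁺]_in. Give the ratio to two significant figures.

0.033

ln([out]/[in]) = E·z/(25.6) = -87.3 × 1 / 25.6 = -3.4102
[out]/[in] = e^(-3.4102) = 0.03304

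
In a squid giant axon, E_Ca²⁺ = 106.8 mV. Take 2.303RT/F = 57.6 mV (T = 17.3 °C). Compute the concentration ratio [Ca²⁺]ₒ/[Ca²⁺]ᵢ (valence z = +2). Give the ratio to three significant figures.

5110

log₁₀([out]/[in]) = E·z/(57.6) = 106.8 × 2 / 57.6 = 3.7083
[out]/[in] = 10^(3.7083) = 5109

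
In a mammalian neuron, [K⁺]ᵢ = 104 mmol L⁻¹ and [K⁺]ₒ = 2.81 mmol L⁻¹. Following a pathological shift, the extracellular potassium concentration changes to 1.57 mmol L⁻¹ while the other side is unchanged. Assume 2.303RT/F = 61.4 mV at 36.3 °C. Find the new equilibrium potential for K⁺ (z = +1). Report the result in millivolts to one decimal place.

-111.8 mV

After the shift: [K⁺]_out = 1.57, [K⁺]_in = 104 mmol L⁻¹.
E_new = (61.4/1)·log₁₀(1.57/104) = 61.40 · (-1.8211) = -111.82 mV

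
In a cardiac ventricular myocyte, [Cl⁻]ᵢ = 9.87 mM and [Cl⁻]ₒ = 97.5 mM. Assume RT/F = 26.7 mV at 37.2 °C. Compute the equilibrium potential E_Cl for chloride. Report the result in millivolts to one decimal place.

-61.2 mV

E = (26.7/z) · ln([Cl⁻]_out/[Cl⁻]_in) with z = -1.
For an anion, dividing by z = -1 reverses the sign.
= (26.7/-1) · ln(97.5/9.87) = -26.70 · ln(9.878)
= -26.70 · (2.2904) = -61.15 mV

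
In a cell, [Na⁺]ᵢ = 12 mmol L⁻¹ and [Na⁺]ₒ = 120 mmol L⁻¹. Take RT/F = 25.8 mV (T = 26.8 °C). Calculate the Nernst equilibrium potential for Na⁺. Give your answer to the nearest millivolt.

E = (25.8/z) · ln([Na⁺]_out/[Na⁺]_in) with z = +1.
= (25.8/1) · ln(120/12) = 25.80 · ln(10)
= 25.80 · (2.3026) = 59.41 mV

59 mV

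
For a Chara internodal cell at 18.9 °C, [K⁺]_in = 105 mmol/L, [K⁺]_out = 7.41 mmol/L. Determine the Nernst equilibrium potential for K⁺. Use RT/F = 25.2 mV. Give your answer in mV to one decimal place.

-66.8 mV

E = (25.2/z) · ln([K⁺]_out/[K⁺]_in) with z = +1.
= (25.2/1) · ln(7.41/105) = 25.20 · ln(0.07057)
= 25.20 · (-2.6511) = -66.81 mV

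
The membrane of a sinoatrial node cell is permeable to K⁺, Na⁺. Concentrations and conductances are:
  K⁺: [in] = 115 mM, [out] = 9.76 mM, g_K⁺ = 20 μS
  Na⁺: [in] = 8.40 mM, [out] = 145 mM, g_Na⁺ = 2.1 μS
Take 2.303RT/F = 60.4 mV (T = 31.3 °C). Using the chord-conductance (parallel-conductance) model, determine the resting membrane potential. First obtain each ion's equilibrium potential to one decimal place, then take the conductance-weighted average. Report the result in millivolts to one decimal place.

-51.5 mV

E_K⁺ = (60.4/1)·log₁₀(9.76/115) = -64.7 mV
E_Na⁺ = (60.4/1)·log₁₀(145/8.40) = 74.7 mV
Vm = (Σ gᵢEᵢ)/(Σ gᵢ) = (20·-64.7 + 2.1·74.7) / (20 + 2.1)
= -1137.13 / 22.1 = -51.45 mV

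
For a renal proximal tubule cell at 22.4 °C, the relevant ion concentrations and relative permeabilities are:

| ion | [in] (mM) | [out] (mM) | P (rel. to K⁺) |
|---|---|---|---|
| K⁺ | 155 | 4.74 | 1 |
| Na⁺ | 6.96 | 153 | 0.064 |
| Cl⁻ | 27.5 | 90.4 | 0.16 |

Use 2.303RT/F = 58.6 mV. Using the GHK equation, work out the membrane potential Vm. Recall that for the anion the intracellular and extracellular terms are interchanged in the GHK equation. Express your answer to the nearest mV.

Vm = 58.6 · log₁₀[(Σ P·[cation]ₒ + Σ P·[anion]ᵢ) / (Σ P·[cation]ᵢ + Σ P·[anion]ₒ)]
Numerator = 1×4.74 + 0.064×153 + 0.16×27.5 = 18.93
Denominator = 1×155 + 0.064×6.96 + 0.16×90.4 = 169.9
Vm = 58.6 · log₁₀(0.11142) = 58.6 × (-0.9530) = -55.85 mV

-56 mV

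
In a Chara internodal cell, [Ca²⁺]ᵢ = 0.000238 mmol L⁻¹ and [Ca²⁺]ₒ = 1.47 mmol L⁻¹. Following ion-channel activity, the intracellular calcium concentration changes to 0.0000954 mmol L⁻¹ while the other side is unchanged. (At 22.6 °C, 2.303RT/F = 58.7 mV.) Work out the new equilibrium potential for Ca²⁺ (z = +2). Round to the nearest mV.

After the shift: [Ca²⁺]_out = 1.47, [Ca²⁺]_in = 0.0000954 mmol L⁻¹.
E_new = (58.7/2)·log₁₀(1.47/0.0000954) = 29.35 · (4.1878) = 122.91 mV

123 mV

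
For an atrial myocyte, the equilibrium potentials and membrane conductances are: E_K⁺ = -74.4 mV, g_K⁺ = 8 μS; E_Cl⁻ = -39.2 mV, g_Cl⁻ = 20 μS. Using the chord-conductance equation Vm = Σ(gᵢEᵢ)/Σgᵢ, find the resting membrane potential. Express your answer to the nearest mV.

Σ gᵢEᵢ = 8·(-74.4) + 20·(-39.2) = -1379.20
Σ gᵢ = 8 + 20 = 28
Vm = -1379.20 / 28 = -49.26 mV

-49 mV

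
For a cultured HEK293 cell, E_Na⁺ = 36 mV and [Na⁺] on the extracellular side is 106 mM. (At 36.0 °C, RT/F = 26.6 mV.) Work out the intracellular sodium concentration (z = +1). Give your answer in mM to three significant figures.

27.4 mM

Nernst: E = (26.6/1) · ln([out]/[in]), so ln([out]/[in]) = 36.0 × 1 / 26.6 = 1.3534.
[out]/[in] = e^(1.3534) = 3.87.
[in] = 106 / 3.87 = 27.39 mM.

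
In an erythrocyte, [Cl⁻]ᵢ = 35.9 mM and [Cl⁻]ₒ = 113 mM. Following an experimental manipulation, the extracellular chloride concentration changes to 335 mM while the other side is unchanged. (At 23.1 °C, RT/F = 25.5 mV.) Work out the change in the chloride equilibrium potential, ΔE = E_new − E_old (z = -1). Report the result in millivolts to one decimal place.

-27.7 mV

E_old = (25.5/-1)·ln(113/35.9) = -29.24 mV
E_new = (25.5/-1)·ln(335/35.9) = -56.95 mV
ΔE = -56.95 − (-29.24) = -27.71 mV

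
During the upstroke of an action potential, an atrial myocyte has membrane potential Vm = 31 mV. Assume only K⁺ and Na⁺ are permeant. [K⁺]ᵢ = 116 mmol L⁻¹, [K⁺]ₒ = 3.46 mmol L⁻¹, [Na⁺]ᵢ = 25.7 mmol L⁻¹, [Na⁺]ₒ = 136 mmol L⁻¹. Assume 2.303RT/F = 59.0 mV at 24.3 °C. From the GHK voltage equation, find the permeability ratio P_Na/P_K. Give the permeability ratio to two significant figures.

7.7

Let α = P_Na/P_K. GHK: Vm = 59.0·log₁₀[(Kₒ + α·Naₒ)/(Kᵢ + α·Naᵢ)].
10^(Vm/59.0) = 10^(31.0/59.0) = 3.3529
So 3.3529·(Kᵢ + α·Naᵢ) = Kₒ + α·Naₒ → α = (3.3529·116.0 − 3.46) / (136.0 − 3.3529·25.7)
α = (388.9 − 3.46) / (136.0 − 86.17) = 385.5/49.83 = 7.736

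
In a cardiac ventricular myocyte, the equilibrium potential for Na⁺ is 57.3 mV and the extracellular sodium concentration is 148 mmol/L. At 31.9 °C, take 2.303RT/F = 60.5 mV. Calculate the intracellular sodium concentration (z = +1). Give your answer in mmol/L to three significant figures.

Nernst: E = (60.5/1) · log₁₀([out]/[in]), so log₁₀([out]/[in]) = 57.3 × 1 / 60.5 = 0.9471.
[out]/[in] = 10^(0.9471) = 8.853.
[in] = 148 / 8.853 = 16.72 mmol/L.

16.7 mmol/L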